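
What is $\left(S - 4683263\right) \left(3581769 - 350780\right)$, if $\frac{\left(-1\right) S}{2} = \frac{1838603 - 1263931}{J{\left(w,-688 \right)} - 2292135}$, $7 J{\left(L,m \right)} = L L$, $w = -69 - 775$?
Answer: $- \frac{232006439339583173651}{15332609} \approx -1.5132 \cdot 10^{13}$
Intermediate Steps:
$w = -844$
$J{\left(L,m \right)} = \frac{L^{2}}{7}$ ($J{\left(L,m \right)} = \frac{L L}{7} = \frac{L^{2}}{7}$)
$S = \frac{8045408}{15332609}$ ($S = - 2 \frac{1838603 - 1263931}{\frac{\left(-844\right)^{2}}{7} - 2292135} = - 2 \frac{574672}{\frac{1}{7} \cdot 712336 - 2292135} = - 2 \frac{574672}{\frac{712336}{7} - 2292135} = - 2 \frac{574672}{- \frac{15332609}{7}} = - 2 \cdot 574672 \left(- \frac{7}{15332609}\right) = \left(-2\right) \left(- \frac{4022704}{15332609}\right) = \frac{8045408}{15332609} \approx 0.52472$)
$\left(S - 4683263\right) \left(3581769 - 350780\right) = \left(\frac{8045408}{15332609} - 4683263\right) \left(3581769 - 350780\right) = \left(- \frac{71806632377759}{15332609}\right) 3230989 = - \frac{232006439339583173651}{15332609}$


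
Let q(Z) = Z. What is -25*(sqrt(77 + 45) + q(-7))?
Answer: 175 - 25*sqrt(122) ≈ -101.13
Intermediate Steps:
-25*(sqrt(77 + 45) + q(-7)) = -25*(sqrt(77 + 45) - 7) = -25*(sqrt(122) - 7) = -25*(-7 + sqrt(122)) = 175 - 25*sqrt(122)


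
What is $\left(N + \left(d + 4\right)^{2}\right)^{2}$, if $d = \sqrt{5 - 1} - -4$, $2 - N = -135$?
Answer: $56169$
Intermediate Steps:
$N = 137$ ($N = 2 - -135 = 2 + 135 = 137$)
$d = 6$ ($d = \sqrt{4} + 4 = 2 + 4 = 6$)
$\left(N + \left(d + 4\right)^{2}\right)^{2} = \left(137 + \left(6 + 4\right)^{2}\right)^{2} = \left(137 + 10^{2}\right)^{2} = \left(137 + 100\right)^{2} = 237^{2} = 56169$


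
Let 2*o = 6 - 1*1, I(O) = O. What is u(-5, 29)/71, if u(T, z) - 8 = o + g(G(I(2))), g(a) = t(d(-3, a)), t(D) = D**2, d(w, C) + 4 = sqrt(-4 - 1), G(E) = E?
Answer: 43/142 - 8*I*sqrt(5)/71 ≈ 0.30282 - 0.25195*I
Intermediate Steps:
o = 5/2 (o = (6 - 1*1)/2 = (6 - 1)/2 = (1/2)*5 = 5/2 ≈ 2.5000)
d(w, C) = -4 + I*sqrt(5) (d(w, C) = -4 + sqrt(-4 - 1) = -4 + sqrt(-5) = -4 + I*sqrt(5))
g(a) = (-4 + I*sqrt(5))**2
u(T, z) = 21/2 + (4 - I*sqrt(5))**2 (u(T, z) = 8 + (5/2 + (4 - I*sqrt(5))**2) = 21/2 + (4 - I*sqrt(5))**2)
u(-5, 29)/71 = (43/2 - 8*I*sqrt(5))/71 = (43/2 - 8*I*sqrt(5))*(1/71) = 43/142 - 8*I*sqrt(5)/71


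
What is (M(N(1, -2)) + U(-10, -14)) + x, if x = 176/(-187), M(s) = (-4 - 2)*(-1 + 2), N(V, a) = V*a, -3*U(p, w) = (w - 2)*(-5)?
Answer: -1714/51 ≈ -33.608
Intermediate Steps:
U(p, w) = -10/3 + 5*w/3 (U(p, w) = -(w - 2)*(-5)/3 = -(-2 + w)*(-5)/3 = -(10 - 5*w)/3 = -10/3 + 5*w/3)
M(s) = -6 (M(s) = -6*1 = -6)
x = -16/17 (x = 176*(-1/187) = -16/17 ≈ -0.94118)
(M(N(1, -2)) + U(-10, -14)) + x = (-6 + (-10/3 + (5/3)*(-14))) - 16/17 = (-6 + (-10/3 - 70/3)) - 16/17 = (-6 - 80/3) - 16/17 = -98/3 - 16/17 = -1714/51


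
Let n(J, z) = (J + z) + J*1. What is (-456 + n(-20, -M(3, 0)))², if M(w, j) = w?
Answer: 249001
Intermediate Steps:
n(J, z) = z + 2*J (n(J, z) = (J + z) + J = z + 2*J)
(-456 + n(-20, -M(3, 0)))² = (-456 + (-1*3 + 2*(-20)))² = (-456 + (-3 - 40))² = (-456 - 43)² = (-499)² = 249001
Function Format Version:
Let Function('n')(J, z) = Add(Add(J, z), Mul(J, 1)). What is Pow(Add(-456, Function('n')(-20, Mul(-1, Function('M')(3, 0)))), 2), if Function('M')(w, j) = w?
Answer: 249001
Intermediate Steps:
Function('n')(J, z) = Add(z, Mul(2, J)) (Function('n')(J, z) = Add(Add(J, z), J) = Add(z, Mul(2, J)))
Pow(Add(-456, Function('n')(-20, Mul(-1, Function('M')(3, 0)))), 2) = Pow(Add(-456, Add(Mul(-1, 3), Mul(2, -20))), 2) = Pow(Add(-456, Add(-3, -40)), 2) = Pow(Add(-456, -43), 2) = Pow(-499, 2) = 249001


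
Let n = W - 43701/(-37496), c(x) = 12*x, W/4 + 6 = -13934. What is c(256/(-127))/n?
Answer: 115187712/265523123893 ≈ 0.00043381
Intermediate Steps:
W = -55760 (W = -24 + 4*(-13934) = -24 - 55736 = -55760)
n = -2090733259/37496 (n = -55760 - 43701/(-37496) = -55760 - 43701*(-1/37496) = -55760 + 43701/37496 = -2090733259/37496 ≈ -55759.)
c(256/(-127))/n = (12*(256/(-127)))/(-2090733259/37496) = (12*(256*(-1/127)))*(-37496/2090733259) = (12*(-256/127))*(-37496/2090733259) = -3072/127*(-37496/2090733259) = 115187712/265523123893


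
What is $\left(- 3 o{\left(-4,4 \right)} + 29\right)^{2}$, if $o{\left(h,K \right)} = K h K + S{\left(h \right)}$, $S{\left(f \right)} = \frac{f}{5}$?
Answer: $\frac{1247689}{25} \approx 49908.0$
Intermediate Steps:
$S{\left(f \right)} = \frac{f}{5}$ ($S{\left(f \right)} = f \frac{1}{5} = \frac{f}{5}$)
$o{\left(h,K \right)} = \frac{h}{5} + h K^{2}$ ($o{\left(h,K \right)} = K h K + \frac{h}{5} = h K^{2} + \frac{h}{5} = \frac{h}{5} + h K^{2}$)
$\left(- 3 o{\left(-4,4 \right)} + 29\right)^{2} = \left(- 3 \left(- 4 \left(\frac{1}{5} + 4^{2}\right)\right) + 29\right)^{2} = \left(- 3 \left(- 4 \left(\frac{1}{5} + 16\right)\right) + 29\right)^{2} = \left(- 3 \left(\left(-4\right) \frac{81}{5}\right) + 29\right)^{2} = \left(\left(-3\right) \left(- \frac{324}{5}\right) + 29\right)^{2} = \left(\frac{972}{5} + 29\right)^{2} = \left(\frac{1117}{5}\right)^{2} = \frac{1247689}{25}$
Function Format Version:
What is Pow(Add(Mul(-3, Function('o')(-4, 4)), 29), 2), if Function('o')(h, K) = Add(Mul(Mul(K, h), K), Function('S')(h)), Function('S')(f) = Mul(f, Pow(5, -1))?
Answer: Rational(1247689, 25) ≈ 49908.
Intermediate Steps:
Function('S')(f) = Mul(Rational(1, 5), f) (Function('S')(f) = Mul(f, Rational(1, 5)) = Mul(Rational(1, 5), f))
Function('o')(h, K) = Add(Mul(Rational(1, 5), h), Mul(h, Pow(K, 2))) (Function('o')(h, K) = Add(Mul(Mul(K, h), K), Mul(Rational(1, 5), h)) = Add(Mul(h, Pow(K, 2)), Mul(Rational(1, 5), h)) = Add(Mul(Rational(1, 5), h), Mul(h, Pow(K, 2))))
Pow(Add(Mul(-3, Function('o')(-4, 4)), 29), 2) = Pow(Add(Mul(-3, Mul(-4, Add(Rational(1, 5), Pow(4, 2)))), 29), 2) = Pow(Add(Mul(-3, Mul(-4, Add(Rational(1, 5), 16))), 29), 2) = Pow(Add(Mul(-3, Mul(-4, Rational(81, 5))), 29), 2) = Pow(Add(Mul(-3, Rational(-324, 5)), 29), 2) = Pow(Add(Rational(972, 5), 29), 2) = Pow(Rational(1117, 5), 2) = Rational(1247689, 25)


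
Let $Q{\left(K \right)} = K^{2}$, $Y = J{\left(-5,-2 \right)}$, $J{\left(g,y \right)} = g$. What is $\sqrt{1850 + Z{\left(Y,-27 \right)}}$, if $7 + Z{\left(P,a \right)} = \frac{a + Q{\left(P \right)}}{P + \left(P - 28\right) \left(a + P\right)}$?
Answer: $\frac{\sqrt{2035777541}}{1051} \approx 42.93$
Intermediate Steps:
$Y = -5$
$Z{\left(P,a \right)} = -7 + \frac{a + P^{2}}{P + \left(-28 + P\right) \left(P + a\right)}$ ($Z{\left(P,a \right)} = -7 + \frac{a + P^{2}}{P + \left(P - 28\right) \left(a + P\right)} = -7 + \frac{a + P^{2}}{P + \left(-28 + P\right) \left(P + a\right)}$)
$\sqrt{1850 + Z{\left(Y,-27 \right)}} = \sqrt{1850 + \frac{- 6 \left(-5\right)^{2} + 189 \left(-5\right) + 197 \left(-27\right) - \left(-35\right) \left(-27\right)}{\left(-5\right)^{2} - -756 - -135 - -135}} = \sqrt{1850 + \frac{\left(-6\right) 25 - 945 - 5319 - 945}{25 + 756 + 135 + 135}} = \sqrt{1850 + \frac{-150 - 945 - 5319 - 945}{1051}} = \sqrt{1850 + \frac{1}{1051} \left(-7359\right)} = \sqrt{1850 - \frac{7359}{1051}} = \sqrt{\frac{1936991}{1051}} = \frac{\sqrt{2035777541}}{1051}$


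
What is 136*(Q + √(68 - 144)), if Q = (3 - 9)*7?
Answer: -5712 + 272*I*√19 ≈ -5712.0 + 1185.6*I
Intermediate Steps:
Q = -42 (Q = -6*7 = -42)
136*(Q + √(68 - 144)) = 136*(-42 + √(68 - 144)) = 136*(-42 + √(-76)) = 136*(-42 + 2*I*√19) = -5712 + 272*I*√19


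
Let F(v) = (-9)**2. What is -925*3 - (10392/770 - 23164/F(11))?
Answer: -78041111/31185 ≈ -2502.5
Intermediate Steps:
F(v) = 81
-925*3 - (10392/770 - 23164/F(11)) = -925*3 - (10392/770 - 23164/81) = -2775 - (10392*(1/770) - 23164*1/81) = -2775 - (5196/385 - 23164/81) = -2775 - 1*(-8497264/31185) = -2775 + 8497264/31185 = -78041111/31185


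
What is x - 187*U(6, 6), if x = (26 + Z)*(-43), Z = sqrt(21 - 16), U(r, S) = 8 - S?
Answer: -1492 - 43*sqrt(5) ≈ -1588.2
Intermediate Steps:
Z = sqrt(5) ≈ 2.2361
x = -1118 - 43*sqrt(5) (x = (26 + sqrt(5))*(-43) = -1118 - 43*sqrt(5) ≈ -1214.2)
x - 187*U(6, 6) = (-1118 - 43*sqrt(5)) - 187*(8 - 1*6) = (-1118 - 43*sqrt(5)) - 187*(8 - 6) = (-1118 - 43*sqrt(5)) - 187*2 = (-1118 - 43*sqrt(5)) - 1*374 = (-1118 - 43*sqrt(5)) - 374 = -1492 - 43*sqrt(5)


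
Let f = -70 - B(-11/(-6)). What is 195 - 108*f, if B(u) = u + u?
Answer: 8151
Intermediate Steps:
B(u) = 2*u
f = -221/3 (f = -70 - 2*(-11/(-6)) = -70 - 2*(-11*(-⅙)) = -70 - 2*11/6 = -70 - 1*11/3 = -70 - 11/3 = -221/3 ≈ -73.667)
195 - 108*f = 195 - 108*(-221/3) = 195 + 7956 = 8151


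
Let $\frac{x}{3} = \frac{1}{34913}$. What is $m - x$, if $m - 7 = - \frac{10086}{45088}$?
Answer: $\frac{5333416813}{787078672} \approx 6.7762$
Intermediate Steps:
$m = \frac{152765}{22544}$ ($m = 7 - \frac{10086}{45088} = 7 - \frac{5043}{22544} = \frac{152765}{22544} \approx 6.7763$)
$x = \frac{3}{34913} \approx 8.5928 \cdot 10^{-5}$
$m - x = \frac{152765}{22544} - \frac{3}{34913} = \frac{5333416813}{787078672}$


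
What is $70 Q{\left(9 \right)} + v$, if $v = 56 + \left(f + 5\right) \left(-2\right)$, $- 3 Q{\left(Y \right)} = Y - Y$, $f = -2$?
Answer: $50$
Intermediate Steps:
$Q{\left(Y \right)} = 0$ ($Q{\left(Y \right)} = - \frac{Y - Y}{3} = \left(- \frac{1}{3}\right) 0 = 0$)
$v = 50$ ($v = 56 + \left(-2 + 5\right) \left(-2\right) = 56 + 3 \left(-2\right) = 56 - 6 = 50$)
$70 Q{\left(9 \right)} + v = 70 \cdot 0 + 50 = 0 + 50 = 50$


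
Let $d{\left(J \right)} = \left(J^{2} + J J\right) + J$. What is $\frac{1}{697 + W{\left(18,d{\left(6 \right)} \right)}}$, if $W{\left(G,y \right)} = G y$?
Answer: $\frac{1}{2101} \approx 0.00047596$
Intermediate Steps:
$d{\left(J \right)} = J + 2 J^{2}$ ($d{\left(J \right)} = \left(J^{2} + J^{2}\right) + J = 2 J^{2} + J = J + 2 J^{2}$)
$\frac{1}{697 + W{\left(18,d{\left(6 \right)} \right)}} = \frac{1}{697 + 18 \cdot 6 \left(1 + 2 \cdot 6\right)} = \frac{1}{697 + 18 \cdot 6 \left(1 + 12\right)} = \frac{1}{697 + 18 \cdot 6 \cdot 13} = \frac{1}{697 + 18 \cdot 78} = \frac{1}{697 + 1404} = \frac{1}{2101}$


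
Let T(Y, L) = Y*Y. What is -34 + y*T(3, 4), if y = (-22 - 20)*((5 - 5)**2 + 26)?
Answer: -9862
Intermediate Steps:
T(Y, L) = Y**2
y = -1092 (y = -42*(0**2 + 26) = -42*(0 + 26) = -42*26 = -1092)
-34 + y*T(3, 4) = -34 - 1092*3**2 = -34 - 1092*9 = -34 - 9828 = -9862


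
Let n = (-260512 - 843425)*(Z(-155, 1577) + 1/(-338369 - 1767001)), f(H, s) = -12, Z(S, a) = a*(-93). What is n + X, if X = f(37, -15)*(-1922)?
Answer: 113622978299151569/701790 ≈ 1.6190e+11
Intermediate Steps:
Z(S, a) = -93*a
X = 23064 (X = -12*(-1922) = 23064)
n = 113622962113067009/701790 (n = (-260512 - 843425)*(-93*1577 + 1/(-338369 - 1767001)) = -1103937*(-146661 + 1/(-2105370)) = -1103937*(-146661 - 1/2105370) = -1103937*(-308775669571/2105370) = 113622962113067009/701790 ≈ 1.6190e+11)
n + X = 113622962113067009/701790 + 23064 = 113622978299151569/701790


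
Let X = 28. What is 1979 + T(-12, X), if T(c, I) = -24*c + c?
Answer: 2255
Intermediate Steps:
T(c, I) = -23*c
1979 + T(-12, X) = 1979 - 23*(-12) = 1979 + 276 = 2255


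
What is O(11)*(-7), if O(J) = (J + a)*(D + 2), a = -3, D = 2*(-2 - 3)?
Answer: 448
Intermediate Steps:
D = -10 (D = 2*(-5) = -10)
O(J) = 24 - 8*J (O(J) = (J - 3)*(-10 + 2) = (-3 + J)*(-8) = 24 - 8*J)
O(11)*(-7) = (24 - 8*11)*(-7) = (24 - 88)*(-7) = -64*(-7) = 448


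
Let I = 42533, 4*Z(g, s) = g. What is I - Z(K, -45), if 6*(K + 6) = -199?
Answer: 1021027/24 ≈ 42543.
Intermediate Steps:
K = -235/6 (K = -6 + (⅙)*(-199) = -6 - 199/6 = -235/6 ≈ -39.167)
Z(g, s) = g/4
I - Z(K, -45) = 42533 - (-235)/(4*6) = 42533 - 1*(-235/24) = 42533 + 235/24 = 1021027/24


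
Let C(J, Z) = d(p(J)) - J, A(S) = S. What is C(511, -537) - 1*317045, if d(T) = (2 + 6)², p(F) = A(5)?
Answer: -317492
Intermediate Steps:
p(F) = 5
d(T) = 64 (d(T) = 8² = 64)
C(J, Z) = 64 - J
C(511, -537) - 1*317045 = (64 - 1*511) - 1*317045 = (64 - 511) - 317045 = -447 - 317045 = -317492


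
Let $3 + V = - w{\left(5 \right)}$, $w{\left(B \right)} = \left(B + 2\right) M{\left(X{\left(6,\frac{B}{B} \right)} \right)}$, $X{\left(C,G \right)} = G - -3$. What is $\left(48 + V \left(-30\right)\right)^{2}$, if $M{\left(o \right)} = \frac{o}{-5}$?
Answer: $900$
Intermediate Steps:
$X{\left(C,G \right)} = 3 + G$ ($X{\left(C,G \right)} = G + 3 = 3 + G$)
$M{\left(o \right)} = - \frac{o}{5}$ ($M{\left(o \right)} = o \left(- \frac{1}{5}\right) = - \frac{o}{5}$)
$w{\left(B \right)} = - \frac{8}{5} - \frac{4 B}{5}$ ($w{\left(B \right)} = \left(B + 2\right) \left(- \frac{3 + \frac{B}{B}}{5}\right) = \left(2 + B\right) \left(- \frac{3 + 1}{5}\right) = \left(2 + B\right) \left(\left(- \frac{1}{5}\right) 4\right) = \left(2 + B\right) \left(- \frac{4}{5}\right) = - \frac{8}{5} - \frac{4 B}{5}$)
$V = \frac{13}{5}$ ($V = -3 - \left(- \frac{8}{5} - 4\right) = -3 - - \frac{28}{5} = -3 + \frac{28}{5} = \frac{13}{5} \approx 2.6$)
$\left(48 + V \left(-30\right)\right)^{2} = \left(48 + \frac{13}{5} \left(-30\right)\right)^{2} = \left(48 - 78\right)^{2} = \left(-30\right)^{2} = 900$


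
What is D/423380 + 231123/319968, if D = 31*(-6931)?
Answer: 2425350941/11289004320 ≈ 0.21484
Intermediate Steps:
D = -214861
D/423380 + 231123/319968 = -214861/423380 + 231123/319968 = -214861*1/423380 + 231123*(1/319968) = -214861/423380 + 77041/106656 = 2425350941/11289004320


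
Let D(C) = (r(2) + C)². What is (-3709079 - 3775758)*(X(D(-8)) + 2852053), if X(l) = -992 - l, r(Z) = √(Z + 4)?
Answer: -21339202923467 - 119757392*√6 ≈ -2.1340e+13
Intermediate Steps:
r(Z) = √(4 + Z)
D(C) = (C + √6)² (D(C) = (√(4 + 2) + C)² = (√6 + C)² = (C + √6)²)
(-3709079 - 3775758)*(X(D(-8)) + 2852053) = (-3709079 - 3775758)*((-992 - (-8 + √6)²) + 2852053) = -7484837*(2851061 - (-8 + √6)²) = -21339726862057 + 7484837*(-8 + √6)²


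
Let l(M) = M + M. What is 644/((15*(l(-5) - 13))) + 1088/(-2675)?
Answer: -18244/8025 ≈ -2.2734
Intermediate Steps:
l(M) = 2*M
644/((15*(l(-5) - 13))) + 1088/(-2675) = 644/((15*(2*(-5) - 13))) + 1088/(-2675) = 644/((15*(-10 - 13))) + 1088*(-1/2675) = 644/((15*(-23))) - 1088/2675 = 644/(-345) - 1088/2675 = 644*(-1/345) - 1088/2675 = -28/15 - 1088/2675 = -18244/8025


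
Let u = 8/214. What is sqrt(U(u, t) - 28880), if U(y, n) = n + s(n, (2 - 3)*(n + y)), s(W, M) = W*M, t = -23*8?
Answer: 2*I*sqrt(180073082)/107 ≈ 250.82*I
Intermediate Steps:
t = -184
s(W, M) = M*W
u = 4/107 (u = 8*(1/214) = 4/107 ≈ 0.037383)
U(y, n) = n + n*(-n - y) (U(y, n) = n + ((2 - 3)*(n + y))*n = n + (-(n + y))*n = n + (-n - y)*n = n + n*(-n - y))
sqrt(U(u, t) - 28880) = sqrt(-184*(1 - 1*(-184) - 1*4/107) - 28880) = sqrt(-184*(1 + 184 - 4/107) - 28880) = sqrt(-184*19791/107 - 28880) = sqrt(-3641544/107 - 28880) = sqrt(-6731704/107) = 2*I*sqrt(180073082)/107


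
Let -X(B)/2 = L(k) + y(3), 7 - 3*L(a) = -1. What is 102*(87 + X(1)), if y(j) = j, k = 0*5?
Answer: 7718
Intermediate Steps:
k = 0
L(a) = 8/3 (L(a) = 7/3 - ⅓*(-1) = 7/3 + ⅓ = 8/3)
X(B) = -34/3 (X(B) = -2*(8/3 + 3) = -2*17/3 = -34/3)
102*(87 + X(1)) = 102*(87 - 34/3) = 102*(227/3) = 7718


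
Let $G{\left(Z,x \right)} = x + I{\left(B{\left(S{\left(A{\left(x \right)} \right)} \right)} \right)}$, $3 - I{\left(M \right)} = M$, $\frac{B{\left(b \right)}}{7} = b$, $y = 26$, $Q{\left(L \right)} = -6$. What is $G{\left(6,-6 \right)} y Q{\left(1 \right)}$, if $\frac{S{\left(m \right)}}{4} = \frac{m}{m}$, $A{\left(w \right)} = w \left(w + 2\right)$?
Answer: $4836$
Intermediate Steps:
$A{\left(w \right)} = w \left(2 + w\right)$
$S{\left(m \right)} = 4$ ($S{\left(m \right)} = 4 \frac{m}{m} = 4 \cdot 1 = 4$)
$B{\left(b \right)} = 7 b$
$I{\left(M \right)} = 3 - M$
$G{\left(Z,x \right)} = -25 + x$ ($G{\left(Z,x \right)} = x + \left(3 - 7 \cdot 4\right) = x + \left(3 - 28\right) = x - 25 = -25 + x$)
$G{\left(6,-6 \right)} y Q{\left(1 \right)} = \left(-25 - 6\right) 26 \left(-6\right) = \left(-31\right) 26 \left(-6\right) = \left(-806\right) \left(-6\right) = 4836$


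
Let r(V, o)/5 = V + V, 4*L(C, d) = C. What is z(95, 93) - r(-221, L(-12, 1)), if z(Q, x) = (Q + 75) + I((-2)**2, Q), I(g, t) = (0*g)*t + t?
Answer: 2475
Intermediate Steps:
L(C, d) = C/4
I(g, t) = t (I(g, t) = 0*t + t = 0 + t = t)
r(V, o) = 10*V (r(V, o) = 5*(V + V) = 5*(2*V) = 10*V)
z(Q, x) = 75 + 2*Q (z(Q, x) = (Q + 75) + Q = (75 + Q) + Q = 75 + 2*Q)
z(95, 93) - r(-221, L(-12, 1)) = (75 + 2*95) - 10*(-221) = (75 + 190) - 1*(-2210) = 265 + 2210 = 2475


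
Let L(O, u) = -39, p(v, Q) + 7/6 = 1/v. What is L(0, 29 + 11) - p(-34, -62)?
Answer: -1928/51 ≈ -37.804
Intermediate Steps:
p(v, Q) = -7/6 + 1/v
L(0, 29 + 11) - p(-34, -62) = -39 - (-7/6 + 1/(-34)) = -39 - (-7/6 - 1/34) = -39 - 1*(-61/51) = -39 + 61/51 = -1928/51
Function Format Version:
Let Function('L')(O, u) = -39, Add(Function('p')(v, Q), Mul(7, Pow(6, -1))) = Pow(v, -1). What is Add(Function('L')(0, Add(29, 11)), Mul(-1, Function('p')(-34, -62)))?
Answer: Rational(-1928, 51) ≈ -37.804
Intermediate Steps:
Function('p')(v, Q) = Add(Rational(-7, 6), Pow(v, -1))
Add(Function('L')(0, Add(29, 11)), Mul(-1, Function('p')(-34, -62))) = Add(-39, Mul(-1, Add(Rational(-7, 6), Pow(-34, -1)))) = Add(-39, Mul(-1, Add(Rational(-7, 6), Rational(-1, 34)))) = Add(-39, Mul(-1, Rational(-61, 51))) = Add(-39, Rational(61, 51)) = Rational(-1928, 51)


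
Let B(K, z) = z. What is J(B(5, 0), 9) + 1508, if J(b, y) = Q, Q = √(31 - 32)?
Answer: 1508 + I ≈ 1508.0 + 1.0*I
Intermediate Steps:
Q = I (Q = √(-1) = I ≈ 1.0*I)
J(b, y) = I
J(B(5, 0), 9) + 1508 = I + 1508 = 1508 + I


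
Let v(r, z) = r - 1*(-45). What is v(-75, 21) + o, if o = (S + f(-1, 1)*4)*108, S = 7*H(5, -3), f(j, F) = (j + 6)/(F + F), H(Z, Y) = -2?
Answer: -462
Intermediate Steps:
f(j, F) = (6 + j)/(2*F) (f(j, F) = (6 + j)/((2*F)) = (6 + j)*(1/(2*F)) = (6 + j)/(2*F))
S = -14 (S = 7*(-2) = -14)
v(r, z) = 45 + r (v(r, z) = r + 45 = 45 + r)
o = -432 (o = (-14 + ((1/2)*(6 - 1)/1)*4)*108 = (-14 + ((1/2)*1*5)*4)*108 = (-14 + (5/2)*4)*108 = (-14 + 10)*108 = -4*108 = -432)
v(-75, 21) + o = (45 - 75) - 432 = -30 - 432 = -462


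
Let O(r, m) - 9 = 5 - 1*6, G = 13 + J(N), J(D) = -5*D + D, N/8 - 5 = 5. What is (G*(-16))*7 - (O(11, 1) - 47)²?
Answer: 32863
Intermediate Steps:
N = 80 (N = 40 + 8*5 = 40 + 40 = 80)
J(D) = -4*D
G = -307 (G = 13 - 4*80 = 13 - 320 = -307)
O(r, m) = 8 (O(r, m) = 9 + (5 - 1*6) = 9 + (5 - 6) = 9 - 1 = 8)
(G*(-16))*7 - (O(11, 1) - 47)² = -307*(-16)*7 - (8 - 47)² = 4912*7 - 1*(-39)² = 34384 - 1*1521 = 34384 - 1521 = 32863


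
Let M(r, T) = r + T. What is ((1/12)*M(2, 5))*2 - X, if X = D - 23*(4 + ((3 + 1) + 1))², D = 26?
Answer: 11029/6 ≈ 1838.2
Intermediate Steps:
M(r, T) = T + r
X = -1837 (X = 26 - 23*(4 + ((3 + 1) + 1))² = 26 - 23*(4 + (4 + 1))² = 26 - 23*(4 + 5)² = 26 - 23*9² = 26 - 23*81 = 26 - 1863 = -1837)
((1/12)*M(2, 5))*2 - X = ((1/12)*(5 + 2))*2 - 1*(-1837) = ((1*(1/12))*7)*2 + 1837 = ((1/12)*7)*2 + 1837 = (7/12)*2 + 1837 = 7/6 + 1837 = 11029/6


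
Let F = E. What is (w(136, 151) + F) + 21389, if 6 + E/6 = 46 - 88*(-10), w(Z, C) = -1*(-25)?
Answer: 26934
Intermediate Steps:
w(Z, C) = 25
E = 5520 (E = -36 + 6*(46 - 88*(-10)) = -36 + 6*(46 + 880) = -36 + 6*926 = -36 + 5556 = 5520)
F = 5520
(w(136, 151) + F) + 21389 = (25 + 5520) + 21389 = 5545 + 21389 = 26934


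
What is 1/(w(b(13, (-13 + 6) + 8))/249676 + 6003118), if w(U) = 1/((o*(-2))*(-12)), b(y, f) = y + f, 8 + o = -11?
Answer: 113852256/683468527334207 ≈ 1.6658e-7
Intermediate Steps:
o = -19 (o = -8 - 11 = -19)
b(y, f) = f + y
w(U) = -1/456 (w(U) = 1/(-19*(-2)*(-12)) = 1/(38*(-12)) = 1/(-456) = -1/456)
1/(w(b(13, (-13 + 6) + 8))/249676 + 6003118) = 1/(-1/456/249676 + 6003118) = 1/(-1/456*1/249676 + 6003118) = 1/(-1/113852256 + 6003118) = 1/(683468527334207/113852256) = 113852256/683468527334207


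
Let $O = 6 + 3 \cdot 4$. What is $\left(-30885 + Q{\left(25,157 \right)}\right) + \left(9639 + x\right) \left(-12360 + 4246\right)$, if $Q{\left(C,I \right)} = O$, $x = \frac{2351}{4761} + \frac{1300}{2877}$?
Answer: $- \frac{357270968864513}{4565799} \approx -7.8249 \cdot 10^{7}$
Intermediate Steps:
$x = \frac{4317709}{4565799}$ ($x = 2351 \cdot \frac{1}{4761} + 1300 \cdot \frac{1}{2877} = \frac{2351}{4761} + \frac{1300}{2877} = \frac{4317709}{4565799} \approx 0.94566$)
$O = 18$ ($O = 6 + 12 = 18$)
$Q{\left(C,I \right)} = 18$
$\left(-30885 + Q{\left(25,157 \right)}\right) + \left(9639 + x\right) \left(-12360 + 4246\right) = \left(-30885 + 18\right) + \left(9639 + \frac{4317709}{4565799}\right) \left(-12360 + 4246\right) = -30867 + \frac{44014054270}{4565799} \left(-8114\right) = -30867 - \frac{357130036346780}{4565799} = - \frac{357270968864513}{4565799}$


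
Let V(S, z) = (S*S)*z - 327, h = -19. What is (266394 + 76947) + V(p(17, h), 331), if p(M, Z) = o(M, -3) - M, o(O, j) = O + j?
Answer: 345993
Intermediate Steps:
p(M, Z) = -3 (p(M, Z) = (M - 3) - M = (-3 + M) - M = -3)
V(S, z) = -327 + z*S**2 (V(S, z) = S**2*z - 327 = z*S**2 - 327 = -327 + z*S**2)
(266394 + 76947) + V(p(17, h), 331) = (266394 + 76947) + (-327 + 331*(-3)**2) = 343341 + (-327 + 331*9) = 343341 + (-327 + 2979) = 343341 + 2652 = 345993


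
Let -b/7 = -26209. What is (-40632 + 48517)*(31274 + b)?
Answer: 1693201245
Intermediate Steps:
b = 183463 (b = -7*(-26209) = 183463)
(-40632 + 48517)*(31274 + b) = (-40632 + 48517)*(31274 + 183463) = 7885*214737 = 1693201245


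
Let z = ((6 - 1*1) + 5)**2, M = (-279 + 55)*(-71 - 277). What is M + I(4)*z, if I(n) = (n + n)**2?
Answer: 84352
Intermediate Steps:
M = 77952 (M = -224*(-348) = 77952)
z = 100 (z = ((6 - 1) + 5)**2 = (5 + 5)**2 = 10**2 = 100)
I(n) = 4*n**2 (I(n) = (2*n)**2 = 4*n**2)
M + I(4)*z = 77952 + (4*4**2)*100 = 77952 + (4*16)*100 = 77952 + 64*100 = 77952 + 6400 = 84352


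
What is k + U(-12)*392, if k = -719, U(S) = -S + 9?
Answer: 7513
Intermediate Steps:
U(S) = 9 - S
k + U(-12)*392 = -719 + (9 - 1*(-12))*392 = -719 + (9 + 12)*392 = -719 + 21*392 = -719 + 8232 = 7513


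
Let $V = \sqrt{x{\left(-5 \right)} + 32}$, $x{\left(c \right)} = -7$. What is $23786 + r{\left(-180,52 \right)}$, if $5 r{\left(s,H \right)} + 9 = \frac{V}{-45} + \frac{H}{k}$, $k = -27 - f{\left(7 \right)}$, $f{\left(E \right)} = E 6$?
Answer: $\frac{24616468}{1035} \approx 23784.0$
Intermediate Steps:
$f{\left(E \right)} = 6 E$
$V = 5$ ($V = \sqrt{-7 + 32} = \sqrt{25} = 5$)
$k = -69$ ($k = -27 - 6 \cdot 7 = -27 - 42 = -69$)
$r{\left(s,H \right)} = - \frac{82}{45} - \frac{H}{345}$ ($r{\left(s,H \right)} = - \frac{9}{5} + \frac{\frac{5}{-45} + \frac{H}{-69}}{5} = - \frac{9}{5} + \frac{5 \left(- \frac{1}{45}\right) + H \left(- \frac{1}{69}\right)}{5} = - \frac{9}{5} + \frac{- \frac{1}{9} - \frac{H}{69}}{5} = - \frac{9}{5} - \left(\frac{1}{45} + \frac{H}{345}\right) = - \frac{82}{45} - \frac{H}{345}$)
$23786 + r{\left(-180,52 \right)} = 23786 - \frac{2042}{1035} = \frac{24616468}{1035}$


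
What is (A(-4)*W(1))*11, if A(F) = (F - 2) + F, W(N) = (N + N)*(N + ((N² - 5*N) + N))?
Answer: 440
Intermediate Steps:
W(N) = 2*N*(N² - 3*N) (W(N) = (2*N)*(N + (N² - 4*N)) = (2*N)*(N² - 3*N) = 2*N*(N² - 3*N))
A(F) = -2 + 2*F (A(F) = (-2 + F) + F = -2 + 2*F)
(A(-4)*W(1))*11 = ((-2 + 2*(-4))*(2*1²*(-3 + 1)))*11 = ((-2 - 8)*(2*1*(-2)))*11 = -10*(-4)*11 = 40*11 = 440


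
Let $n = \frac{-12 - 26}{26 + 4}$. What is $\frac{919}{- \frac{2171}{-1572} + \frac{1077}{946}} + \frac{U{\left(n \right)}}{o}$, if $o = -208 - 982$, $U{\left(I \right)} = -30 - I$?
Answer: $\frac{2439642318991}{6688055850} \approx 364.78$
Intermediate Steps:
$n = - \frac{19}{15}$ ($n = - \frac{38}{30} = \left(-38\right) \frac{1}{30} = - \frac{19}{15} \approx -1.2667$)
$o = -1190$
$\frac{919}{- \frac{2171}{-1572} + \frac{1077}{946}} + \frac{U{\left(n \right)}}{o} = \frac{919}{- \frac{2171}{-1572} + \frac{1077}{946}} + \frac{-30 - - \frac{19}{15}}{-1190} = \frac{919}{\left(-2171\right) \left(- \frac{1}{1572}\right) + 1077 \cdot \frac{1}{946}} + \left(-30 + \frac{19}{15}\right) \left(- \frac{1}{1190}\right) = \frac{919}{\frac{2171}{1572} + \frac{1077}{946}} - - \frac{431}{17850} = \frac{919}{\frac{1873405}{743556}} + \frac{431}{17850} = 919 \cdot \frac{743556}{1873405} + \frac{431}{17850} = \frac{683327964}{1873405} + \frac{431}{17850} = \frac{2439642318991}{6688055850}$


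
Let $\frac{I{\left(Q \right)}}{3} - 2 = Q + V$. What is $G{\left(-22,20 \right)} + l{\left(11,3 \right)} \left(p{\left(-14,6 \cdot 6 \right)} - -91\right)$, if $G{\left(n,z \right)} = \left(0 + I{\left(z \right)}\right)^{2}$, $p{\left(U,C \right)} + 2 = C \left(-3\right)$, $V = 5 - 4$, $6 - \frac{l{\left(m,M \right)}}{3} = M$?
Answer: $4590$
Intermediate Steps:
$l{\left(m,M \right)} = 18 - 3 M$
$V = 1$ ($V = 5 - 4 = 1$)
$p{\left(U,C \right)} = -2 - 3 C$ ($p{\left(U,C \right)} = -2 + C \left(-3\right) = -2 - 3 C$)
$I{\left(Q \right)} = 9 + 3 Q$ ($I{\left(Q \right)} = 6 + 3 \left(Q + 1\right) = 6 + 3 \left(1 + Q\right) = 6 + \left(3 + 3 Q\right) = 9 + 3 Q$)
$G{\left(n,z \right)} = \left(9 + 3 z\right)^{2}$ ($G{\left(n,z \right)} = \left(0 + \left(9 + 3 z\right)\right)^{2} = \left(9 + 3 z\right)^{2}$)
$G{\left(-22,20 \right)} + l{\left(11,3 \right)} \left(p{\left(-14,6 \cdot 6 \right)} - -91\right) = 9 \left(3 + 20\right)^{2} + \left(18 - 9\right) \left(\left(-2 - 3 \cdot 6 \cdot 6\right) - -91\right) = 9 \cdot 23^{2} + \left(18 - 9\right) \left(\left(-2 - 108\right) + 91\right) = 9 \cdot 529 + 9 \left(\left(-2 - 108\right) + 91\right) = 4761 + 9 \left(-110 + 91\right) = 4761 + 9 \left(-19\right) = 4761 - 171 = 4590$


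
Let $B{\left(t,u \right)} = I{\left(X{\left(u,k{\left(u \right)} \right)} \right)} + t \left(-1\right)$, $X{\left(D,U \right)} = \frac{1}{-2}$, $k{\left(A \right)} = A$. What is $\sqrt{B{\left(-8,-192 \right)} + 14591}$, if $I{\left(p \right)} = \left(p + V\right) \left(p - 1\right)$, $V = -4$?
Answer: $\frac{\sqrt{58423}}{2} \approx 120.85$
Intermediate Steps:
$X{\left(D,U \right)} = - \frac{1}{2}$
$I{\left(p \right)} = \left(-1 + p\right) \left(-4 + p\right)$ ($I{\left(p \right)} = \left(p - 4\right) \left(p - 1\right) = \left(-4 + p\right) \left(-1 + p\right) = \left(-1 + p\right) \left(-4 + p\right)$)
$B{\left(t,u \right)} = \frac{27}{4} - t$ ($B{\left(t,u \right)} = \left(4 + \left(- \frac{1}{2}\right)^{2} - - \frac{5}{2}\right) + t \left(-1\right) = \left(4 + \frac{1}{4} + \frac{5}{2}\right) - t = \frac{27}{4} - t$)
$\sqrt{B{\left(-8,-192 \right)} + 14591} = \sqrt{\left(\frac{27}{4} - -8\right) + 14591} = \sqrt{\left(\frac{27}{4} + 8\right) + 14591} = \sqrt{\frac{59}{4} + 14591} = \sqrt{\frac{58423}{4}} = \frac{\sqrt{58423}}{2}$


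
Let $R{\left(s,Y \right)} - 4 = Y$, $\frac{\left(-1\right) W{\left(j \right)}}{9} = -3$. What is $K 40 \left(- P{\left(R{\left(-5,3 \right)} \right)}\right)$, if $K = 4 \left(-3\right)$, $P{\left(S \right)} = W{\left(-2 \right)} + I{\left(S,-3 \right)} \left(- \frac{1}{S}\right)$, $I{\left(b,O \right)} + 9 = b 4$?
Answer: $\frac{81600}{7} \approx 11657.0$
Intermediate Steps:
$W{\left(j \right)} = 27$ ($W{\left(j \right)} = \left(-9\right) \left(-3\right) = 27$)
$R{\left(s,Y \right)} = 4 + Y$
$I{\left(b,O \right)} = -9 + 4 b$ ($I{\left(b,O \right)} = -9 + b 4 = -9 + 4 b$)
$P{\left(S \right)} = 27 - \frac{-9 + 4 S}{S}$ ($P{\left(S \right)} = 27 + \left(-9 + 4 S\right) \left(- \frac{1}{S}\right) = 27 - \frac{-9 + 4 S}{S}$)
$K = -12$
$K 40 \left(- P{\left(R{\left(-5,3 \right)} \right)}\right) = \left(-12\right) 40 \left(- (23 + \frac{9}{4 + 3})\right) = - 480 \left(- (23 + \frac{9}{7})\right) = - 480 \left(\left(-1\right) \frac{170}{7}\right) = \left(-480\right) \left(- \frac{170}{7}\right) = \frac{81600}{7}$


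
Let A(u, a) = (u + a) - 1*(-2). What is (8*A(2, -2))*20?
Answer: 320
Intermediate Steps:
A(u, a) = 2 + a + u (A(u, a) = (a + u) + 2 = 2 + a + u)
(8*A(2, -2))*20 = (8*(2 - 2 + 2))*20 = (8*2)*20 = 16*20 = 320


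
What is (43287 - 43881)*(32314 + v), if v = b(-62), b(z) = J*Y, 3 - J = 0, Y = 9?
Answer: -19210554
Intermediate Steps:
J = 3 (J = 3 - 1*0 = 3 + 0 = 3)
b(z) = 27 (b(z) = 3*9 = 27)
v = 27
(43287 - 43881)*(32314 + v) = (43287 - 43881)*(32314 + 27) = -594*32341 = -19210554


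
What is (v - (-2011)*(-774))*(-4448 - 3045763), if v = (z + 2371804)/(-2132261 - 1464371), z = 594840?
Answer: 4268931214094350203/899158 ≈ 4.7477e+12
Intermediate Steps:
v = -741661/899158 (v = (594840 + 2371804)/(-2132261 - 1464371) = 2966644/(-3596632) = 2966644*(-1/3596632) = -741661/899158 ≈ -0.82484)
(v - (-2011)*(-774))*(-4448 - 3045763) = (-741661/899158 - (-2011)*(-774))*(-4448 - 3045763) = (-741661/899158 - 1*1556514)*(-3050211) = (-741661/899158 - 1556514)*(-3050211) = -1399552756873/899158*(-3050211) = 4268931214094350203/899158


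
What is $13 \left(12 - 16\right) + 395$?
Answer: $343$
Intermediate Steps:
$13 \left(12 - 16\right) + 395 = 13 \left(-4\right) + 395 = -52 + 395 = 343$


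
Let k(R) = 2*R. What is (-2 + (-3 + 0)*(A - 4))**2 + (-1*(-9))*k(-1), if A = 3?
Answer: -17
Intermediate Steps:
(-2 + (-3 + 0)*(A - 4))**2 + (-1*(-9))*k(-1) = (-2 + (-3 + 0)*(3 - 4))**2 + (-1*(-9))*(2*(-1)) = (-2 - 3*(-1))**2 + 9*(-2) = (-2 + 3)**2 - 18 = 1**2 - 18 = 1 - 18 = -17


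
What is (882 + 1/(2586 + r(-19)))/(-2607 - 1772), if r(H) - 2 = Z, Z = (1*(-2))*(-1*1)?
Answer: -2284381/11341610 ≈ -0.20142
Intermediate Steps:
Z = 2 (Z = -2*(-1) = 2)
r(H) = 4 (r(H) = 2 + 2 = 4)
(882 + 1/(2586 + r(-19)))/(-2607 - 1772) = (882 + 1/(2586 + 4))/(-2607 - 1772) = (882 + 1/2590)/(-4379) = (882 + 1/2590)*(-1/4379) = (2284381/2590)*(-1/4379) = -2284381/11341610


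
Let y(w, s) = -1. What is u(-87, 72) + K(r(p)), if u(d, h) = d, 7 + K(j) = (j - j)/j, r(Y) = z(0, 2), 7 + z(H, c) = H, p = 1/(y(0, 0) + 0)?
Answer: -94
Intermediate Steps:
p = -1 (p = 1/(-1 + 0) = 1/(-1) = -1)
z(H, c) = -7 + H
r(Y) = -7 (r(Y) = -7 + 0 = -7)
K(j) = -7 (K(j) = -7 + (j - j)/j = -7 + 0/j = -7 + 0 = -7)
u(-87, 72) + K(r(p)) = -87 - 7 = -94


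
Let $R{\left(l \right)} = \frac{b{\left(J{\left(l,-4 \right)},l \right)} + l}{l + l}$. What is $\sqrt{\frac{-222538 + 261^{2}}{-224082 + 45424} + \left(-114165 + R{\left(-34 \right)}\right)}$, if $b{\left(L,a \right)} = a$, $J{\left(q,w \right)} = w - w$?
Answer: $\frac{i \sqrt{3643936705741710}}{178658} \approx 337.88 i$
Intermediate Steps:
$J{\left(q,w \right)} = 0$
$R{\left(l \right)} = 1$ ($R{\left(l \right)} = \frac{l + l}{l + l} = \frac{2 l}{2 l} = 2 l \frac{1}{2 l} = 1$)
$\sqrt{\frac{-222538 + 261^{2}}{-224082 + 45424} + \left(-114165 + R{\left(-34 \right)}\right)} = \sqrt{\frac{-222538 + 261^{2}}{-224082 + 45424} + \left(-114165 + 1\right)} = \sqrt{\frac{-222538 + 68121}{-178658} - 114164} = \sqrt{\left(-154417\right) \left(- \frac{1}{178658}\right) - 114164} = \sqrt{\frac{154417}{178658} - 114164} = \sqrt{- \frac{20396157495}{178658}} = \frac{i \sqrt{3643936705741710}}{178658}$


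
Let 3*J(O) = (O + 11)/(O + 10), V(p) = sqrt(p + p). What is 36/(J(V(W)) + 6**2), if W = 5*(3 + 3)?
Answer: 471960/477421 + 216*sqrt(15)/477421 ≈ 0.99031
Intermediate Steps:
W = 30 (W = 5*6 = 30)
V(p) = sqrt(2)*sqrt(p) (V(p) = sqrt(2*p) = sqrt(2)*sqrt(p))
J(O) = (11 + O)/(3*(10 + O)) (J(O) = ((O + 11)/(O + 10))/3 = ((11 + O)/(10 + O))/3 = (11 + O)/(3*(10 + O)))
36/(J(V(W)) + 6**2) = 36/((11 + sqrt(2)*sqrt(30))/(3*(10 + sqrt(2)*sqrt(30))) + 6**2) = 36/((11 + 2*sqrt(15))/(3*(10 + 2*sqrt(15))) + 36) = 36/(36 + (11 + 2*sqrt(15))/(3*(10 + 2*sqrt(15))))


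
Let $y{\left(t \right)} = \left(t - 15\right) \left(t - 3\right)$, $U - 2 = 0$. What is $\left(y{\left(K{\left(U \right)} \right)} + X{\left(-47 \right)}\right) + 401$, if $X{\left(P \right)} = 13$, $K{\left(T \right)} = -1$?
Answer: $478$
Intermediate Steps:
$U = 2$ ($U = 2 + 0 = 2$)
$y{\left(t \right)} = \left(-15 + t\right) \left(-3 + t\right)$
$\left(y{\left(K{\left(U \right)} \right)} + X{\left(-47 \right)}\right) + 401 = \left(\left(45 + \left(-1\right)^{2} - -18\right) + 13\right) + 401 = \left(\left(45 + 1 + 18\right) + 13\right) + 401 = \left(64 + 13\right) + 401 = 77 + 401 = 478$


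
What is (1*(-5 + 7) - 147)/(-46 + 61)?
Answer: -29/3 ≈ -9.6667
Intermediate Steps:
(1*(-5 + 7) - 147)/(-46 + 61) = (1*2 - 147)/15 = (2 - 147)/15 = (1/15)*(-145) = -29/3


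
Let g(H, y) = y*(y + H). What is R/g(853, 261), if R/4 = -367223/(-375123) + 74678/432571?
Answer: 373726911454/23589937812659841 ≈ 1.5843e-5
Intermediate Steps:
g(H, y) = y*(H + y)
R = 747453822908/162267331233 (R = 4*(-367223/(-375123) + 74678/432571) = 4*(-367223*(-1/375123) + 74678*(1/432571)) = 4*(367223/375123 + 74678/432571) = 4*(186863455727/162267331233) = 747453822908/162267331233 ≈ 4.6063)
R/g(853, 261) = 747453822908/(162267331233*((261*(853 + 261)))) = 747453822908/(162267331233*((261*1114))) = (747453822908/162267331233)/290754 = (747453822908/162267331233)*(1/290754) = 373726911454/23589937812659841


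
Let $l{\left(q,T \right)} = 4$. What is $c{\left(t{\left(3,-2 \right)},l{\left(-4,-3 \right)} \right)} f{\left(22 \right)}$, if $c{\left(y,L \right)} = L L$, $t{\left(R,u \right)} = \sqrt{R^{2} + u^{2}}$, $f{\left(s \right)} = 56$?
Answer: $896$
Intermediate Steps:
$c{\left(y,L \right)} = L^{2}$
$c{\left(t{\left(3,-2 \right)},l{\left(-4,-3 \right)} \right)} f{\left(22 \right)} = 4^{2} \cdot 56 = 16 \cdot 56 = 896$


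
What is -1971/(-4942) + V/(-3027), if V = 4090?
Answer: -14246563/14959434 ≈ -0.95235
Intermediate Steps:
-1971/(-4942) + V/(-3027) = -1971/(-4942) + 4090/(-3027) = -1971*(-1/4942) + 4090*(-1/3027) = 1971/4942 - 4090/3027 = -14246563/14959434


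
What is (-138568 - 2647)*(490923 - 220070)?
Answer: -38248506395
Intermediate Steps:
(-138568 - 2647)*(490923 - 220070) = -141215*270853 = -38248506395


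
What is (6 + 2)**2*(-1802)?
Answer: -115328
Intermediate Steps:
(6 + 2)**2*(-1802) = 8**2*(-1802) = 64*(-1802) = -115328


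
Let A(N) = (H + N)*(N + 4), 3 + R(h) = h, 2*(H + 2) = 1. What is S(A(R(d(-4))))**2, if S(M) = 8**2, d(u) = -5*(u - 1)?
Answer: 4096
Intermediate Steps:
d(u) = 5 - 5*u (d(u) = -5*(-1 + u) = 5 - 5*u)
H = -3/2 (H = -2 + (1/2)*1 = -2 + 1/2 = -3/2 ≈ -1.5000)
R(h) = -3 + h
A(N) = (4 + N)*(-3/2 + N) (A(N) = (-3/2 + N)*(N + 4) = (-3/2 + N)*(4 + N) = (4 + N)*(-3/2 + N))
S(M) = 64
S(A(R(d(-4))))**2 = 64**2 = 4096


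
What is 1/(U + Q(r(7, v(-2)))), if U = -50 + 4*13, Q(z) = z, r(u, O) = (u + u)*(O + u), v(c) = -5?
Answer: 1/30 ≈ 0.033333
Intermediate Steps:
r(u, O) = 2*u*(O + u) (r(u, O) = (2*u)*(O + u) = 2*u*(O + u))
U = 2 (U = -50 + 52 = 2)
1/(U + Q(r(7, v(-2)))) = 1/(2 + 2*7*(-5 + 7)) = 1/(2 + 2*7*2) = 1/(2 + 28) = 1/30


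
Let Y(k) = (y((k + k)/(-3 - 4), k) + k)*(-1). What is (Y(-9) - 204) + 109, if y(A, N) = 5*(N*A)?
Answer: 208/7 ≈ 29.714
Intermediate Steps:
y(A, N) = 5*A*N (y(A, N) = 5*(A*N) = 5*A*N)
Y(k) = -k + 10*k²/7 (Y(k) = (5*((k + k)/(-3 - 4))*k + k)*(-1) = (5*((2*k)/(-7))*k + k)*(-1) = (5*((2*k)*(-⅐))*k + k)*(-1) = (5*(-2*k/7)*k + k)*(-1) = (-10*k²/7 + k)*(-1) = (k - 10*k²/7)*(-1) = -k + 10*k²/7)
(Y(-9) - 204) + 109 = ((⅐)*(-9)*(-7 + 10*(-9)) - 204) + 109 = ((⅐)*(-9)*(-7 - 90) - 204) + 109 = ((⅐)*(-9)*(-97) - 204) + 109 = (873/7 - 204) + 109 = -555/7 + 109 = 208/7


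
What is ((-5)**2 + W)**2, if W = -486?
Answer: 212521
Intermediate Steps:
((-5)**2 + W)**2 = ((-5)**2 - 486)**2 = (25 - 486)**2 = (-461)**2 = 212521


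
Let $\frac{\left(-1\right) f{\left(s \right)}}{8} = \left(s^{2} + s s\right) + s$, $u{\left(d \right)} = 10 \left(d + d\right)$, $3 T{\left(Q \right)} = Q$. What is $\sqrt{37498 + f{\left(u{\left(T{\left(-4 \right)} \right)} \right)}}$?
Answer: $\frac{\sqrt{237002}}{3} \approx 162.28$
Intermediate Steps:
$T{\left(Q \right)} = \frac{Q}{3}$
$u{\left(d \right)} = 20 d$ ($u{\left(d \right)} = 10 \cdot 2 d = 20 d$)
$f{\left(s \right)} = - 16 s^{2} - 8 s$ ($f{\left(s \right)} = - 8 \left(\left(s^{2} + s s\right) + s\right) = - 8 \left(\left(s^{2} + s^{2}\right) + s\right) = - 8 \left(2 s^{2} + s\right) = - 8 \left(s + 2 s^{2}\right) = - 16 s^{2} - 8 s$)
$\sqrt{37498 + f{\left(u{\left(T{\left(-4 \right)} \right)} \right)}} = \sqrt{37498 - 8 \cdot 20 \cdot \frac{1}{3} \left(-4\right) \left(1 + 2 \cdot 20 \cdot \frac{1}{3} \left(-4\right)\right)} = \sqrt{37498 - 8 \cdot 20 \left(- \frac{4}{3}\right) \left(1 + 2 \cdot 20 \left(- \frac{4}{3}\right)\right)} = \sqrt{37498 - - \frac{640 \left(1 + 2 \left(- \frac{80}{3}\right)\right)}{3}} = \sqrt{37498 - - \frac{640 \left(1 - \frac{160}{3}\right)}{3}} = \sqrt{37498 - \left(- \frac{640}{3}\right) \left(- \frac{157}{3}\right)} = \sqrt{37498 - \frac{100480}{9}} = \sqrt{\frac{237002}{9}} = \frac{\sqrt{237002}}{3}$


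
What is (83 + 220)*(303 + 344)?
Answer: 196041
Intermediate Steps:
(83 + 220)*(303 + 344) = 303*647 = 196041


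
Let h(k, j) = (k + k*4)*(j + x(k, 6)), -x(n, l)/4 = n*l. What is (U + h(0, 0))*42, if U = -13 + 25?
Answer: 504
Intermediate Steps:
x(n, l) = -4*l*n (x(n, l) = -4*n*l = -4*l*n)
h(k, j) = 5*k*(j - 24*k) (h(k, j) = (k + k*4)*(j - 4*6*k) = (k + 4*k)*(j - 24*k) = (5*k)*(j - 24*k) = 5*k*(j - 24*k))
U = 12
(U + h(0, 0))*42 = (12 + 5*0*(0 - 24*0))*42 = (12 + 5*0*(0 + 0))*42 = (12 + 5*0*0)*42 = (12 + 0)*42 = 12*42 = 504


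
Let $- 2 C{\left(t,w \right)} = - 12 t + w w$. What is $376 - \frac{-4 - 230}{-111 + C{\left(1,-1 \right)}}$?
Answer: $\frac{78868}{211} \approx 373.78$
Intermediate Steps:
$C{\left(t,w \right)} = 6 t - \frac{w^{2}}{2}$ ($C{\left(t,w \right)} = - \frac{- 12 t + w w}{2} = - \frac{- 12 t + w^{2}}{2} = - \frac{w^{2} - 12 t}{2} = 6 t - \frac{w^{2}}{2}$)
$376 - \frac{-4 - 230}{-111 + C{\left(1,-1 \right)}} = 376 - \frac{-4 - 230}{-111 + \left(6 \cdot 1 - \frac{\left(-1\right)^{2}}{2}\right)} = 376 - - \frac{234}{-111 + \left(6 - \frac{1}{2}\right)} = 376 - - \frac{234}{-111 + \frac{11}{2}} = 376 - - \frac{234}{- \frac{211}{2}} = 376 - \left(-234\right) \left(- \frac{2}{211}\right) = 376 - \frac{468}{211} = \frac{78868}{211}$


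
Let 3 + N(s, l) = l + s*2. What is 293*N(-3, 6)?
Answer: -879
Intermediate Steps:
N(s, l) = -3 + l + 2*s (N(s, l) = -3 + (l + s*2) = -3 + (l + 2*s) = -3 + l + 2*s)
293*N(-3, 6) = 293*(-3 + 6 + 2*(-3)) = 293*(-3 + 6 - 6) = 293*(-3) = -879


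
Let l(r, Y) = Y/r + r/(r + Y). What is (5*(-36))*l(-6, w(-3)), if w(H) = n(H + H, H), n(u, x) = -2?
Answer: -195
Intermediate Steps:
w(H) = -2
l(r, Y) = Y/r + r/(Y + r)
(5*(-36))*l(-6, w(-3)) = (5*(-36))*(((-2)² + (-6)² - 2*(-6))/((-6)*(-2 - 6))) = -(-30)*(4 + 36 + 12)/(-8) = -(-30)*(-1)*52/8 = -180*13/12 = -195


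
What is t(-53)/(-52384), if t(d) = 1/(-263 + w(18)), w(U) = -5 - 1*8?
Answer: 1/14457984 ≈ 6.9166e-8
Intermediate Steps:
w(U) = -13 (w(U) = -5 - 8 = -13)
t(d) = -1/276 (t(d) = 1/(-263 - 13) = 1/(-276) = -1/276)
t(-53)/(-52384) = -1/276/(-52384) = -1/276*(-1/52384) = 1/14457984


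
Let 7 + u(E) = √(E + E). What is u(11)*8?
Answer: -56 + 8*√22 ≈ -18.477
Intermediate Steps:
u(E) = -7 + √2*√E (u(E) = -7 + √(E + E) = -7 + √(2*E) = -7 + √2*√E)
u(11)*8 = (-7 + √2*√11)*8 = (-7 + √22)*8 = -56 + 8*√22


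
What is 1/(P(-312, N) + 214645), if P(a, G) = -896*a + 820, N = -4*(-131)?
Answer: 1/495017 ≈ 2.0201e-6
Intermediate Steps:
N = 524
P(a, G) = 820 - 896*a
1/(P(-312, N) + 214645) = 1/((820 - 896*(-312)) + 214645) = 1/((820 + 279552) + 214645) = 1/(280372 + 214645) = 1/495017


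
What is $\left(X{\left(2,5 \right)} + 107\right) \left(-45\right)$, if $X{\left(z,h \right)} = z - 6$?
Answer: $-4635$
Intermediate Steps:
$X{\left(z,h \right)} = -6 + z$
$\left(X{\left(2,5 \right)} + 107\right) \left(-45\right) = \left(\left(-6 + 2\right) + 107\right) \left(-45\right) = \left(-4 + 107\right) \left(-45\right) = 103 \left(-45\right) = -4635$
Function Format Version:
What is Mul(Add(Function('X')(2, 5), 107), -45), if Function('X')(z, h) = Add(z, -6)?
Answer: -4635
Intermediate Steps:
Function('X')(z, h) = Add(-6, z)
Mul(Add(Function('X')(2, 5), 107), -45) = Mul(Add(Add(-6, 2), 107), -45) = Mul(Add(-4, 107), -45) = Mul(103, -45) = -4635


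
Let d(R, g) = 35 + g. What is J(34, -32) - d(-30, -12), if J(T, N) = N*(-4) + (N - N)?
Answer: 105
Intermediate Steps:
J(T, N) = -4*N (J(T, N) = -4*N + 0 = -4*N)
J(34, -32) - d(-30, -12) = -4*(-32) - (35 - 12) = 128 - 1*23 = 128 - 23 = 105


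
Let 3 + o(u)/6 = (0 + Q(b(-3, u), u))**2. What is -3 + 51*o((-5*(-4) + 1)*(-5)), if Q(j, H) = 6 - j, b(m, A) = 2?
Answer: 3975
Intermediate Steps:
o(u) = 78 (o(u) = -18 + 6*(0 + (6 - 1*2))**2 = -18 + 6*(0 + (6 - 2))**2 = -18 + 6*(0 + 4)**2 = -18 + 6*4**2 = -18 + 6*16 = -18 + 96 = 78)
-3 + 51*o((-5*(-4) + 1)*(-5)) = -3 + 51*78 = -3 + 3978 = 3975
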